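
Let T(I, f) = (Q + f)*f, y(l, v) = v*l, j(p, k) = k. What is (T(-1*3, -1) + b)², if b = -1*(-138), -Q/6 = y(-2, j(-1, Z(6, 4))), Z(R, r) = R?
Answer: 4489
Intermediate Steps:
y(l, v) = l*v
Q = 72 (Q = -(-12)*6 = -6*(-12) = 72)
b = 138
T(I, f) = f*(72 + f) (T(I, f) = (72 + f)*f = f*(72 + f))
(T(-1*3, -1) + b)² = (-(72 - 1) + 138)² = (-1*71 + 138)² = (-71 + 138)² = 67² = 4489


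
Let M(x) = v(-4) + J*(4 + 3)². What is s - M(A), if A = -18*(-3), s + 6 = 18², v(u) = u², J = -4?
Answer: 498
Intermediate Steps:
s = 318 (s = -6 + 18² = -6 + 324 = 318)
A = 54
M(x) = -180 (M(x) = (-4)² - 4*(4 + 3)² = 16 - 4*7² = 16 - 4*49 = 16 - 196 = -180)
s - M(A) = 318 - 1*(-180) = 318 + 180 = 498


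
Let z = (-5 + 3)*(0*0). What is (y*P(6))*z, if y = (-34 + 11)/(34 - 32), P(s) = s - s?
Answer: 0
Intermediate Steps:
P(s) = 0
y = -23/2 ≈ -11.500
z = 0 (z = -2*0 = 0)
(y*P(6))*z = -23/2*0*0 = 0*0 = 0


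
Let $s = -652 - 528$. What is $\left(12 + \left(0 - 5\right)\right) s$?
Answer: $-8260$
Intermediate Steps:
$s = -1180$ ($s = -652 - 528 = -1180$)
$\left(12 + \left(0 - 5\right)\right) s = \left(12 + \left(0 - 5\right)\right) \left(-1180\right) = \left(12 - 5\right) \left(-1180\right) = 7 \left(-1180\right) = -8260$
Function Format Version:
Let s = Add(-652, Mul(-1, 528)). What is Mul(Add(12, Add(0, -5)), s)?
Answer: -8260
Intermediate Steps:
s = -1180 (s = Add(-652, -528) = -1180)
Mul(Add(12, Add(0, -5)), s) = Mul(Add(12, Add(0, -5)), -1180) = Mul(Add(12, -5), -1180) = Mul(7, -1180) = -8260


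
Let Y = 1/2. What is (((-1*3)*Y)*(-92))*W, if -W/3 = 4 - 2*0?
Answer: -1656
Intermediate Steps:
W = -12 (W = -3*(4 - 2*0) = -3*(4 + 0) = -3*4 = -12)
Y = 1/2 ≈ 0.50000
(((-1*3)*Y)*(-92))*W = ((-1*3*(1/2))*(-92))*(-12) = (-3*1/2*(-92))*(-12) = -3/2*(-92)*(-12) = 138*(-12) = -1656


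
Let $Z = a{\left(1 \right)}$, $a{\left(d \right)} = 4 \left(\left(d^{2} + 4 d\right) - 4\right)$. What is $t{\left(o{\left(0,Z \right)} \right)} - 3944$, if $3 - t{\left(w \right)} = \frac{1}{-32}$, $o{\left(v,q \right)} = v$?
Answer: $- \frac{126111}{32} \approx -3941.0$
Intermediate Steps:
$a{\left(d \right)} = -16 + 4 d^{2} + 16 d$ ($a{\left(d \right)} = 4 \left(-4 + d^{2} + 4 d\right) = -16 + 4 d^{2} + 16 d$)
$Z = 4$ ($Z = -16 + 4 \cdot 1^{2} + 16 \cdot 1 = -16 + 4 \cdot 1 + 16 = -16 + 4 + 16 = 4$)
$t{\left(w \right)} = \frac{97}{32}$ ($t{\left(w \right)} = 3 - \frac{1}{-32} = 3 - - \frac{1}{32} = 3 + \frac{1}{32} = \frac{97}{32}$)
$t{\left(o{\left(0,Z \right)} \right)} - 3944 = \frac{97}{32} - 3944 = - \frac{126111}{32}$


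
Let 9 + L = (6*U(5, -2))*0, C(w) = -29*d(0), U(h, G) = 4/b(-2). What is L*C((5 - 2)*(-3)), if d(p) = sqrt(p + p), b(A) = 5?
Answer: 0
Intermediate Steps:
d(p) = sqrt(2)*sqrt(p) (d(p) = sqrt(2*p) = sqrt(2)*sqrt(p))
U(h, G) = 4/5
C(w) = 0 (C(w) = -29*sqrt(2)*sqrt(0) = -29*sqrt(2)*0 = -29*0 = 0)
L = -9 (L = -9 + (6*(4/5))*0 = -9 + (24/5)*0 = -9 + 0 = -9)
L*C((5 - 2)*(-3)) = -9*0 = 0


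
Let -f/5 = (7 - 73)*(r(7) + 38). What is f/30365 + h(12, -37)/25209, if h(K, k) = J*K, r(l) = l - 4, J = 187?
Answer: 27281122/51031419 ≈ 0.53459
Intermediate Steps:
r(l) = -4 + l
h(K, k) = 187*K
f = 13530 (f = -5*(7 - 73)*((-4 + 7) + 38) = -(-330)*(3 + 38) = -(-330)*41 = -5*(-2706) = 13530)
f/30365 + h(12, -37)/25209 = 13530/30365 + (187*12)/25209 = 13530*(1/30365) + 2244*(1/25209) = 2706/6073 + 748/8403 = 27281122/51031419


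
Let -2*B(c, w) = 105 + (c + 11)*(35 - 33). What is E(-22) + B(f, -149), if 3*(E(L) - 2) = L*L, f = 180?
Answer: -481/6 ≈ -80.167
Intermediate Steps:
E(L) = 2 + L**2/3 (E(L) = 2 + (L*L)/3 = 2 + L**2/3)
B(c, w) = -127/2 - c (B(c, w) = -(105 + (c + 11)*(35 - 33))/2 = -(105 + (11 + c)*2)/2 = -(105 + (22 + 2*c))/2 = -(127 + 2*c)/2 = -127/2 - c)
E(-22) + B(f, -149) = (2 + (1/3)*(-22)**2) + (-127/2 - 1*180) = (2 + (1/3)*484) + (-127/2 - 180) = (2 + 484/3) - 487/2 = 490/3 - 487/2 = -481/6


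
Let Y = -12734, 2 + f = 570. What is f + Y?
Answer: -12166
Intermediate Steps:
f = 568 (f = -2 + 570 = 568)
f + Y = 568 - 12734 = -12166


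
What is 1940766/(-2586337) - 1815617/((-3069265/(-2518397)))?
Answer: -695640476722004459/466950213665 ≈ -1.4898e+6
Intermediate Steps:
1940766/(-2586337) - 1815617/((-3069265/(-2518397))) = 1940766*(-1/2586337) - 1815617/((-3069265*(-1/2518397))) = -1940766/2586337 - 1815617/180545/148141 = -1940766/2586337 - 1815617*148141/180545 = -1940766/2586337 - 268967317997/180545 = -695640476722004459/466950213665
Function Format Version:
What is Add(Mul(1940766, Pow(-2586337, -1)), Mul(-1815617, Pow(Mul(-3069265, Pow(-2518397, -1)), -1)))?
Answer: Rational(-695640476722004459, 466950213665) ≈ -1.4898e+6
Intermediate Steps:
Add(Mul(1940766, Pow(-2586337, -1)), Mul(-1815617, Pow(Mul(-3069265, Pow(-2518397, -1)), -1))) = Add(Mul(1940766, Rational(-1, 2586337)), Mul(-1815617, Pow(Mul(-3069265, Rational(-1, 2518397)), -1))) = Add(Rational(-1940766, 2586337), Mul(-1815617, Pow(Rational(180545, 148141), -1))) = Add(Rational(-1940766, 2586337), Mul(-1815617, Rational(148141, 180545))) = Add(Rational(-1940766, 2586337), Rational(-268967317997, 180545)) = Rational(-695640476722004459, 466950213665)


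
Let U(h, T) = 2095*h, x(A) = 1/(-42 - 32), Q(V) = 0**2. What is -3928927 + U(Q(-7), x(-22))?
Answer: -3928927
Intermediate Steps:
Q(V) = 0
x(A) = -1/74 (x(A) = 1/(-74) = -1/74)
-3928927 + U(Q(-7), x(-22)) = -3928927 + 2095*0 = -3928927 + 0 = -3928927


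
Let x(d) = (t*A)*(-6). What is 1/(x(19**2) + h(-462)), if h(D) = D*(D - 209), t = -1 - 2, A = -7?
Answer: 1/309876 ≈ 3.2271e-6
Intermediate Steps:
t = -3
h(D) = D*(-209 + D)
x(d) = -126 (x(d) = -3*(-7)*(-6) = 21*(-6) = -126)
1/(x(19**2) + h(-462)) = 1/(-126 - 462*(-209 - 462)) = 1/(-126 - 462*(-671)) = 1/(-126 + 310002) = 1/309876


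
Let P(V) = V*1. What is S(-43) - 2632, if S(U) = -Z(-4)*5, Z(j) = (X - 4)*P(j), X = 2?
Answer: -2672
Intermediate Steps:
P(V) = V
Z(j) = -2*j (Z(j) = (2 - 4)*j = -2*j)
S(U) = -40 (S(U) = -(-2)*(-4)*5 = -1*8*5 = -8*5 = -40)
S(-43) - 2632 = -40 - 2632 = -2672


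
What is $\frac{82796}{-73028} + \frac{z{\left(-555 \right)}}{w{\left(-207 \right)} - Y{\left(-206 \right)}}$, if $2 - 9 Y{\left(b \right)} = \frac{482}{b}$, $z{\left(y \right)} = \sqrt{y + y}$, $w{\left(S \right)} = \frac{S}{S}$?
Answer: $- \frac{20699}{18257} + \frac{309 i \sqrt{1110}}{160} \approx -1.1338 + 64.343 i$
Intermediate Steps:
$w{\left(S \right)} = 1$
$z{\left(y \right)} = \sqrt{2} \sqrt{y}$ ($z{\left(y \right)} = \sqrt{2 y} = \sqrt{2} \sqrt{y}$)
$Y{\left(b \right)} = \frac{2}{9} - \frac{482}{9 b}$ ($Y{\left(b \right)} = \frac{2}{9} - \frac{482 \frac{1}{b}}{9} = \frac{2}{9} - \frac{482}{9 b}$)
$\frac{82796}{-73028} + \frac{z{\left(-555 \right)}}{w{\left(-207 \right)} - Y{\left(-206 \right)}} = \frac{82796}{-73028} + \frac{\sqrt{2} \sqrt{-555}}{1 - \frac{2 \left(-241 - 206\right)}{9 \left(-206\right)}} = 82796 \left(- \frac{1}{73028}\right) + \frac{\sqrt{2} i \sqrt{555}}{1 - \frac{2}{9} \left(- \frac{1}{206}\right) \left(-447\right)} = - \frac{20699}{18257} + \frac{i \sqrt{1110}}{1 - \frac{149}{309}} = - \frac{20699}{18257} + \frac{i \sqrt{1110}}{\frac{160}{309}} = - \frac{20699}{18257} + i \sqrt{1110} \cdot \frac{309}{160} = - \frac{20699}{18257} + \frac{309 i \sqrt{1110}}{160}$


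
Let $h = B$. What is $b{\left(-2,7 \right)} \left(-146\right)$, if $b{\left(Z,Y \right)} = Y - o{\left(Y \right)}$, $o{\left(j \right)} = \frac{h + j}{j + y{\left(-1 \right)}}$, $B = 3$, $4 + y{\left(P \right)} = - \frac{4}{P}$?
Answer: $- \frac{5694}{7} \approx -813.43$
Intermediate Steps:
$y{\left(P \right)} = -4 - \frac{4}{P}$
$h = 3$
$o{\left(j \right)} = \frac{3 + j}{j}$ ($o{\left(j \right)} = \frac{3 + j}{j - \left(4 + \frac{4}{-1}\right)} = \frac{3 + j}{j - 0} = \frac{3 + j}{j + \left(-4 + 4\right)} = \frac{3 + j}{j + 0} = \frac{3 + j}{j}$)
$b{\left(Z,Y \right)} = Y - \frac{3 + Y}{Y}$
$b{\left(-2,7 \right)} \left(-146\right) = \left(-1 + 7 - \frac{3}{7}\right) \left(-146\right) = \frac{39}{7} \left(-146\right) = - \frac{5694}{7}$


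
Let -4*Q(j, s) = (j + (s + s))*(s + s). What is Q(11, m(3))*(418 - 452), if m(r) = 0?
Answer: 0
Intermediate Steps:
Q(j, s) = -s*(j + 2*s)/2 (Q(j, s) = -(j + (s + s))*(s + s)/4 = -(j + 2*s)*2*s/4 = -s*(j + 2*s)/2)
Q(11, m(3))*(418 - 452) = (-½*0*(11 + 2*0))*(418 - 452) = -½*0*(11 + 0)*(-34) = -½*0*11*(-34) = 0*(-34) = 0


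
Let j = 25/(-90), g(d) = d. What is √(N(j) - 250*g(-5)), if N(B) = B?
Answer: √44990/6 ≈ 35.351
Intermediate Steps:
j = -5/18 (j = 25*(-1/90) = -5/18 ≈ -0.27778)
√(N(j) - 250*g(-5)) = √(-5/18 - 250*(-5)) = √(-5/18 + 1250) = √(22495/18) = √44990/6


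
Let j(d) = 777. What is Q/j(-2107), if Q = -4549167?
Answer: -216627/37 ≈ -5854.8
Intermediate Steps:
Q/j(-2107) = -4549167/777 = -4549167*1/777 = -216627/37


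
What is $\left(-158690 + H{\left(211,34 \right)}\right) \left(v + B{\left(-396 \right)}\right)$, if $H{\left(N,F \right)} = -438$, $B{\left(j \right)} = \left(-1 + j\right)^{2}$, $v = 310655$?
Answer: $-74513913792$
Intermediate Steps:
$\left(-158690 + H{\left(211,34 \right)}\right) \left(v + B{\left(-396 \right)}\right) = \left(-158690 - 438\right) \left(310655 + \left(-1 - 396\right)^{2}\right) = - 159128 \left(310655 + \left(-397\right)^{2}\right) = - 159128 \left(310655 + 157609\right) = \left(-159128\right) 468264 = -74513913792$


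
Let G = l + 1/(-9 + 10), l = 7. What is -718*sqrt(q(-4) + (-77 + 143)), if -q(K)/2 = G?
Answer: -3590*sqrt(2) ≈ -5077.0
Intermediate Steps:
G = 8 (G = 7 + 1/(-9 + 10) = 7 + 1/1 = 7 + 1 = 8)
q(K) = -16 (q(K) = -2*8 = -16)
-718*sqrt(q(-4) + (-77 + 143)) = -718*sqrt(-16 + (-77 + 143)) = -718*sqrt(-16 + 66) = -3590*sqrt(2)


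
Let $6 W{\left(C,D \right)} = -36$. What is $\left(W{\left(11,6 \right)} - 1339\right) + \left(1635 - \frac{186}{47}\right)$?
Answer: $\frac{13444}{47} \approx 286.04$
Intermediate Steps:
$W{\left(C,D \right)} = -6$ ($W{\left(C,D \right)} = \frac{1}{6} \left(-36\right) = -6$)
$\left(W{\left(11,6 \right)} - 1339\right) + \left(1635 - \frac{186}{47}\right) = \left(-6 - 1339\right) + \left(1635 - \frac{186}{47}\right) = -1345 + \left(1635 - \frac{186}{47}\right) = -1345 + \frac{76659}{47} = \frac{13444}{47}$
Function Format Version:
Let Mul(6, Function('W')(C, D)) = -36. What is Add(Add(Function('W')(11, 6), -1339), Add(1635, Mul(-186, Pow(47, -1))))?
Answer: Rational(13444, 47) ≈ 286.04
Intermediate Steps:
Function('W')(C, D) = -6 (Function('W')(C, D) = Mul(Rational(1, 6), -36) = -6)
Add(Add(Function('W')(11, 6), -1339), Add(1635, Mul(-186, Pow(47, -1)))) = Add(Add(-6, -1339), Add(1635, Mul(-186, Pow(47, -1)))) = Add(-1345, Add(1635, Mul(-186, Rational(1, 47)))) = Add(-1345, Add(1635, Rational(-186, 47))) = Add(-1345, Rational(76659, 47)) = Rational(13444, 47)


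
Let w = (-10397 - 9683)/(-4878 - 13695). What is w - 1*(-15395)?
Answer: 285951415/18573 ≈ 15396.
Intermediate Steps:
w = 20080/18573 (w = -20080/(-18573) = -20080*(-1/18573) = 20080/18573 ≈ 1.0811)
w - 1*(-15395) = 20080/18573 - 1*(-15395) = 20080/18573 + 15395 = 285951415/18573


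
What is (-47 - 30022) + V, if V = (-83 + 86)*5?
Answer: -30054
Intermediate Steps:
V = 15 (V = 3*5 = 15)
(-47 - 30022) + V = (-47 - 30022) + 15 = -30069 + 15 = -30054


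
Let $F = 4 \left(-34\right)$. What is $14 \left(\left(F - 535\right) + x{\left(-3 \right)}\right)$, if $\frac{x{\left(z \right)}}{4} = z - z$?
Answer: $-9394$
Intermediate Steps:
$x{\left(z \right)} = 0$ ($x{\left(z \right)} = 4 \left(z - z\right) = 4 \cdot 0 = 0$)
$F = -136$
$14 \left(\left(F - 535\right) + x{\left(-3 \right)}\right) = 14 \left(\left(-136 - 535\right) + 0\right) = 14 \left(-671 + 0\right) = 14 \left(-671\right) = -9394$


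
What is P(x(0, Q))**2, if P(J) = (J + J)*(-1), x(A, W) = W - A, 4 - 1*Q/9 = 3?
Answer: 324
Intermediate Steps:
Q = 9 (Q = 36 - 9*3 = 36 - 27 = 9)
P(J) = -2*J (P(J) = (2*J)*(-1) = -2*J)
P(x(0, Q))**2 = (-2*(9 - 1*0))**2 = (-2*(9 + 0))**2 = (-2*9)**2 = (-18)**2 = 324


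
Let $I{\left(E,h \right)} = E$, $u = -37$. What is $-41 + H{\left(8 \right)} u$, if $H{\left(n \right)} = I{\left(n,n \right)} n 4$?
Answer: $-9513$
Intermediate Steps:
$H{\left(n \right)} = 4 n^{2}$ ($H{\left(n \right)} = n n 4 = n^{2} \cdot 4 = 4 n^{2}$)
$-41 + H{\left(8 \right)} u = -41 + 4 \cdot 8^{2} \left(-37\right) = -41 + 4 \cdot 64 \left(-37\right) = -41 + 256 \left(-37\right) = -41 - 9472 = -9513$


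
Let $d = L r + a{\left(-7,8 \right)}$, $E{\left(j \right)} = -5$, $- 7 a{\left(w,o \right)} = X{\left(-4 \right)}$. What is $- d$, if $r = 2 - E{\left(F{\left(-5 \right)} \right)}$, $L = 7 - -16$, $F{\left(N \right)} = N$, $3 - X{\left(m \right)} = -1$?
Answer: $- \frac{1123}{7} \approx -160.43$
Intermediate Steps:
$X{\left(m \right)} = 4$ ($X{\left(m \right)} = 3 - -1 = 3 + 1 = 4$)
$a{\left(w,o \right)} = - \frac{4}{7}$ ($a{\left(w,o \right)} = \left(- \frac{1}{7}\right) 4 = - \frac{4}{7}$)
$L = 23$ ($L = 7 + 16 = 23$)
$r = 7$ ($r = 2 - -5 = 2 + 5 = 7$)
$d = \frac{1123}{7}$ ($d = 23 \cdot 7 - \frac{4}{7} = 161 - \frac{4}{7} = \frac{1123}{7} \approx 160.43$)
$- d = \left(-1\right) \frac{1123}{7} = - \frac{1123}{7}$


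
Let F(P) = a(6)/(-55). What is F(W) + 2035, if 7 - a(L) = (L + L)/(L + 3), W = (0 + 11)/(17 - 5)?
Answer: 335758/165 ≈ 2034.9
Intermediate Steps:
W = 11/12 ≈ 0.91667
a(L) = 7 - 2*L/(3 + L) (a(L) = 7 - (L + L)/(L + 3) = 7 - 2*L/(3 + L))
F(P) = -17/165 (F(P) = ((21 + 5*6)/(3 + 6))/(-55) = ((21 + 30)/9)*(-1/55) = ((⅑)*51)*(-1/55) = (17/3)*(-1/55) = -17/165)
F(W) + 2035 = -17/165 + 2035 = 335758/165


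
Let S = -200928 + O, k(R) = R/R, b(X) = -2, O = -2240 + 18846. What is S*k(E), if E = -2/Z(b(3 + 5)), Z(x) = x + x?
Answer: -184322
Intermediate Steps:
O = 16606
Z(x) = 2*x
E = ½ (E = -2/(2*(-2)) = -2/(-4) = -2*(-¼) = ½ ≈ 0.50000)
k(R) = 1
S = -184322 (S = -200928 + 16606 = -184322)
S*k(E) = -184322*1 = -184322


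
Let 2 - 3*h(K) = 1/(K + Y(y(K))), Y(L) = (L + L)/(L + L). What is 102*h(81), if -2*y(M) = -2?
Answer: 2771/41 ≈ 67.585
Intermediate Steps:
y(M) = 1 (y(M) = -½*(-2) = 1)
Y(L) = 1 (Y(L) = (2*L)/((2*L)) = (2*L)*(1/(2*L)) = 1)
h(K) = ⅔ - 1/(3*(1 + K)) (h(K) = ⅔ - 1/(3*(K + 1)) = ⅔ - 1/(3*(1 + K)))
102*h(81) = 102*((1 + 2*81)/(3*(1 + 81))) = 102*((⅓)*(1 + 162)/82) = 102*((⅓)*(1/82)*163) = 102*(163/246) = 2771/41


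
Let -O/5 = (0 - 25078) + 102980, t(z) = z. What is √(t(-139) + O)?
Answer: I*√389649 ≈ 624.22*I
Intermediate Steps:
O = -389510 (O = -5*((0 - 25078) + 102980) = -5*(-25078 + 102980) = -5*77902 = -389510)
√(t(-139) + O) = √(-139 - 389510) = √(-389649) = I*√389649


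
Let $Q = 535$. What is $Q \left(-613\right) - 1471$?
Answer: $-329426$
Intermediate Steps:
$Q \left(-613\right) - 1471 = 535 \left(-613\right) - 1471 = -327955 - 1471 = -329426$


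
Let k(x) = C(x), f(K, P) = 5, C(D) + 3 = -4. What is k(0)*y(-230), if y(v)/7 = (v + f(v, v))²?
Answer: -2480625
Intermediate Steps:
C(D) = -7 (C(D) = -3 - 4 = -7)
k(x) = -7
y(v) = 7*(5 + v)² (y(v) = 7*(v + 5)² = 7*(5 + v)²)
k(0)*y(-230) = -49*(5 - 230)² = -49*(-225)² = -49*50625 = -7*354375 = -2480625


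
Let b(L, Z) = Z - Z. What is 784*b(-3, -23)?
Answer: 0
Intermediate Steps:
b(L, Z) = 0
784*b(-3, -23) = 784*0 = 0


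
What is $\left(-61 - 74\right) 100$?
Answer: $-13500$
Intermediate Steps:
$\left(-61 - 74\right) 100 = \left(-135\right) 100 = -13500$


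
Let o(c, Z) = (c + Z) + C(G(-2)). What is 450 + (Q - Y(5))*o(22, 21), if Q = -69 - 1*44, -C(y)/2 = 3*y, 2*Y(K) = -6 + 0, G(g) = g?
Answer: -5600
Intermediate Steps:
Y(K) = -3 (Y(K) = (-6 + 0)/2 = (½)*(-6) = -3)
C(y) = -6*y
Q = -113 (Q = -69 - 44 = -113)
o(c, Z) = 12 + Z + c (o(c, Z) = (c + Z) - 6*(-2) = (Z + c) + 12 = 12 + Z + c)
450 + (Q - Y(5))*o(22, 21) = 450 + (-113 - 1*(-3))*(12 + 21 + 22) = 450 + (-113 + 3)*55 = 450 - 110*55 = 450 - 6050 = -5600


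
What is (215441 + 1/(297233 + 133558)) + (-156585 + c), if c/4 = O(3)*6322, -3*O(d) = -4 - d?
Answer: 16924533883/143597 ≈ 1.1786e+5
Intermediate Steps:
O(d) = 4/3 + d/3 (O(d) = -(-4 - d)/3 = 4/3 + d/3)
c = 177016/3 (c = 4*((4/3 + (⅓)*3)*6322) = 4*((4/3 + 1)*6322) = 4*((7/3)*6322) = 4*(44254/3) = 177016/3 ≈ 59005.)
(215441 + 1/(297233 + 133558)) + (-156585 + c) = (215441 + 1/(297233 + 133558)) + (-156585 + 177016/3) = (215441 + 1/430791) - 292739/3 = 92810043832/430791 - 292739/3 = 16924533883/143597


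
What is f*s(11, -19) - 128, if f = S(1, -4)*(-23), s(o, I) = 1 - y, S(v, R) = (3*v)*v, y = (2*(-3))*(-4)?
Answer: 1459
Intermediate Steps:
y = 24 (y = -6*(-4) = 24)
S(v, R) = 3*v**2
s(o, I) = -23 (s(o, I) = 1 - 1*24 = 1 - 24 = -23)
f = -69 (f = (3*1**2)*(-23) = (3*1)*(-23) = 3*(-23) = -69)
f*s(11, -19) - 128 = -69*(-23) - 128 = 1587 - 128 = 1459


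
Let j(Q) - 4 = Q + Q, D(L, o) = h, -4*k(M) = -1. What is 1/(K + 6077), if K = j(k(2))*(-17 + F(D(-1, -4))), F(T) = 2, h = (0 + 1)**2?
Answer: 2/12019 ≈ 0.00016640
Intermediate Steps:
h = 1 (h = 1**2 = 1)
k(M) = 1/4 (k(M) = -1/4*(-1) = 1/4)
D(L, o) = 1
j(Q) = 4 + 2*Q (j(Q) = 4 + (Q + Q) = 4 + 2*Q)
K = -135/2 (K = (4 + 2*(1/4))*(-17 + 2) = (4 + 1/2)*(-15) = (9/2)*(-15) = -135/2 ≈ -67.500)
1/(K + 6077) = 1/(-135/2 + 6077) = 1/(12019/2) = 2/12019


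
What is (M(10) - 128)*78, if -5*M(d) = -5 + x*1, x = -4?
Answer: -49218/5 ≈ -9843.6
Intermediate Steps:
M(d) = 9/5 (M(d) = -(-5 - 4*1)/5 = -(-5 - 4)/5 = -⅕*(-9) = 9/5)
(M(10) - 128)*78 = (9/5 - 128)*78 = -631/5*78 = -49218/5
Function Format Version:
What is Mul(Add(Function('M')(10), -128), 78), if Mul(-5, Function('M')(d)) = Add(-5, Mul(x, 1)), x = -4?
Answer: Rational(-49218, 5) ≈ -9843.6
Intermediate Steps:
Function('M')(d) = Rational(9, 5) (Function('M')(d) = Mul(Rational(-1, 5), Add(-5, Mul(-4, 1))) = Mul(Rational(-1, 5), Add(-5, -4)) = Mul(Rational(-1, 5), -9) = Rational(9, 5))
Mul(Add(Function('M')(10), -128), 78) = Mul(Add(Rational(9, 5), -128), 78) = Mul(Rational(-631, 5), 78) = Rational(-49218, 5)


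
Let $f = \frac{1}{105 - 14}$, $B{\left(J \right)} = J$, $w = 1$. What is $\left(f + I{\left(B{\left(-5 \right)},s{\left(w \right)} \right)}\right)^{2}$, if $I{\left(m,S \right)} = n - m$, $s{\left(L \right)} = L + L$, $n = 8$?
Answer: $\frac{1401856}{8281} \approx 169.29$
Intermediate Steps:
$s{\left(L \right)} = 2 L$
$I{\left(m,S \right)} = 8 - m$
$f = \frac{1}{91} \approx 0.010989$
$\left(f + I{\left(B{\left(-5 \right)},s{\left(w \right)} \right)}\right)^{2} = \left(\frac{1}{91} + \left(8 - -5\right)\right)^{2} = \left(\frac{1}{91} + \left(8 + 5\right)\right)^{2} = \left(\frac{1}{91} + 13\right)^{2} = \left(\frac{1184}{91}\right)^{2} = \frac{1401856}{8281}$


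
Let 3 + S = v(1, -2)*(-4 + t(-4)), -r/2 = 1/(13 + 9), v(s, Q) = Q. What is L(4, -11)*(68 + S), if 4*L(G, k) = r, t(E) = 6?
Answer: -61/44 ≈ -1.3864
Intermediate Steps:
r = -1/11 (r = -2/(13 + 9) = -2/22 = -2*1/22 = -1/11 ≈ -0.090909)
S = -7 (S = -3 - 2*(-4 + 6) = -3 - 2*2 = -3 - 4 = -7)
L(G, k) = -1/44 (L(G, k) = (¼)*(-1/11) = -1/44)
L(4, -11)*(68 + S) = -(68 - 7)/44 = -1/44*61 = -61/44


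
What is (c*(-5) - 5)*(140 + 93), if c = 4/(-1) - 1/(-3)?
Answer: 9320/3 ≈ 3106.7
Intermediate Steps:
c = -11/3 (c = 4*(-1) - 1*(-⅓) = -4 + ⅓ = -11/3 ≈ -3.6667)
(c*(-5) - 5)*(140 + 93) = (-11/3*(-5) - 5)*(140 + 93) = (55/3 - 5)*233 = (40/3)*233 = 9320/3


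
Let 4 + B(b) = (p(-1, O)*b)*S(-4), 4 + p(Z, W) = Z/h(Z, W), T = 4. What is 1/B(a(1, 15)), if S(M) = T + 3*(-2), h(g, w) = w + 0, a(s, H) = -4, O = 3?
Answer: -3/116 ≈ -0.025862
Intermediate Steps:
h(g, w) = w
S(M) = -2 (S(M) = 4 + 3*(-2) = 4 - 6 = -2)
p(Z, W) = -4 + Z/W
B(b) = -4 + 26*b/3 (B(b) = -4 + ((-4 - 1/3)*b)*(-2) = -4 - 13*b/3*(-2) = -4 + 26*b/3)
1/B(a(1, 15)) = 1/(-4 + (26/3)*(-4)) = 1/(-4 - 104/3) = 1/(-116/3) = -3/116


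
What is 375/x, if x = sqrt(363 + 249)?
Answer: 125*sqrt(17)/34 ≈ 15.158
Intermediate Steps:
x = 6*sqrt(17) (x = sqrt(612) = 6*sqrt(17) ≈ 24.739)
375/x = 375/((6*sqrt(17))) = 375*(sqrt(17)/102) = 125*sqrt(17)/34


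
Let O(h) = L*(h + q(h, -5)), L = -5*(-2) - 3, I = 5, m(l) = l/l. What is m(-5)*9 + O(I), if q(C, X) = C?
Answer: 79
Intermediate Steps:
m(l) = 1
L = 7 (L = 10 - 3 = 7)
O(h) = 14*h (O(h) = 7*(h + h) = 7*(2*h) = 14*h)
m(-5)*9 + O(I) = 1*9 + 14*5 = 9 + 70 = 79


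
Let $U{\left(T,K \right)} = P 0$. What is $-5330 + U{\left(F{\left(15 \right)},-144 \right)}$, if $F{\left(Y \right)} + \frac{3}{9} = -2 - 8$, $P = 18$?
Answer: $-5330$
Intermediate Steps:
$F{\left(Y \right)} = - \frac{31}{3}$ ($F{\left(Y \right)} = - \frac{1}{3} - 10 = - \frac{31}{3}$)
$U{\left(T,K \right)} = 0$ ($U{\left(T,K \right)} = 18 \cdot 0 = 0$)
$-5330 + U{\left(F{\left(15 \right)},-144 \right)} = -5330 + 0 = -5330$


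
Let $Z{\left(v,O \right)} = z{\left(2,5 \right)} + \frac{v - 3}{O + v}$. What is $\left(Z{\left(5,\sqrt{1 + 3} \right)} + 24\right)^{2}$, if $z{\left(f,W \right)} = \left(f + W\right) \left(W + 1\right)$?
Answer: $\frac{215296}{49} \approx 4393.8$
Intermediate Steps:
$z{\left(f,W \right)} = \left(1 + W\right) \left(W + f\right)$ ($z{\left(f,W \right)} = \left(W + f\right) \left(1 + W\right) = \left(1 + W\right) \left(W + f\right)$)
$Z{\left(v,O \right)} = 42 + \frac{-3 + v}{O + v}$ ($Z{\left(v,O \right)} = \left(5 + 2 + 5^{2} + 5 \cdot 2\right) + \frac{v - 3}{O + v} = \left(5 + 2 + 25 + 10\right) + \frac{-3 + v}{O + v} = 42 + \frac{-3 + v}{O + v}$)
$\left(Z{\left(5,\sqrt{1 + 3} \right)} + 24\right)^{2} = \left(\frac{-3 + 42 \sqrt{1 + 3} + 43 \cdot 5}{\sqrt{1 + 3} + 5} + 24\right)^{2} = \left(\frac{-3 + 42 \sqrt{4} + 215}{\sqrt{4} + 5} + 24\right)^{2} = \left(\frac{-3 + 42 \cdot 2 + 215}{2 + 5} + 24\right)^{2} = \left(\frac{-3 + 84 + 215}{7} + 24\right)^{2} = \left(\frac{1}{7} \cdot 296 + 24\right)^{2} = \left(\frac{296}{7} + 24\right)^{2} = \left(\frac{464}{7}\right)^{2} = \frac{215296}{49}$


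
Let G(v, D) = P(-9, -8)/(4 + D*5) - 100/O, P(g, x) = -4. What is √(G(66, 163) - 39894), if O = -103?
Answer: I*√31542550767910/28119 ≈ 199.73*I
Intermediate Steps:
G(v, D) = 100/103 - 4/(4 + 5*D) (G(v, D) = -4/(4 + D*5) - 100/(-103) = -4/(4 + 5*D) - 100*(-1/103) = -4/(4 + 5*D) + 100/103 = 100/103 - 4/(4 + 5*D))
√(G(66, 163) - 39894) = √(4*(-3 + 125*163)/(103*(4 + 5*163)) - 39894) = √(4*(-3 + 20375)/(103*(4 + 815)) - 39894) = √((4/103)*20372/819 - 39894) = √((4/103)*(1/819)*20372 - 39894) = √(81488/84357 - 39894) = √(-3365256670/84357) = I*√31542550767910/28119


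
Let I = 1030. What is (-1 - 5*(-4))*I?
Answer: 19570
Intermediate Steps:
(-1 - 5*(-4))*I = (-1 - 5*(-4))*1030 = (-1 + 20)*1030 = 19*1030 = 19570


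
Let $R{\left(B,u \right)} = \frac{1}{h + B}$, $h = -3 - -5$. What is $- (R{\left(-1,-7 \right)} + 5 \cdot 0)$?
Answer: $-1$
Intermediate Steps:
$h = 2$ ($h = -3 + 5 = 2$)
$R{\left(B,u \right)} = \frac{1}{2 + B}$
$- (R{\left(-1,-7 \right)} + 5 \cdot 0) = - (\frac{1}{2 - 1} + 5 \cdot 0) = - (\frac{1^{-1} + 0}{1}) = - (1 + 0) = \left(-1\right) 1 = -1$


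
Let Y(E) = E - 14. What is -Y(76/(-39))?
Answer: 622/39 ≈ 15.949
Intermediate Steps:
Y(E) = -14 + E
-Y(76/(-39)) = -(-14 + 76/(-39)) = -(-14 + 76*(-1/39)) = -(-14 - 76/39) = -1*(-622/39) = 622/39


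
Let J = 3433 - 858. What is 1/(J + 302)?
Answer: 1/2877 ≈ 0.00034758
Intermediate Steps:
J = 2575
1/(J + 302) = 1/(2575 + 302) = 1/2877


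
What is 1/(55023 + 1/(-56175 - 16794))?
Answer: 72969/4014973286 ≈ 1.8174e-5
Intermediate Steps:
1/(55023 + 1/(-56175 - 16794)) = 1/(55023 + 1/(-72969)) = 1/(55023 - 1/72969) = 1/(4014973286/72969) = 72969/4014973286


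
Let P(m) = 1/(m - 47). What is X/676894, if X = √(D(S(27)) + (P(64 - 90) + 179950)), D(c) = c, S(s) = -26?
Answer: √958814923/49413262 ≈ 0.00062665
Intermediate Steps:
P(m) = 1/(-47 + m)
X = √958814923/73 (X = √(-26 + (1/(-47 + (64 - 90)) + 179950)) = √(-26 + (1/(-47 - 26) + 179950)) = √(-26 + (1/(-73) + 179950)) = √(-26 + (-1/73 + 179950)) = √(-26 + 13136349/73) = √(13134451/73) = √958814923/73 ≈ 424.17)
X/676894 = (√958814923/73)/676894 = (√958814923/73)*(1/676894) = √958814923/49413262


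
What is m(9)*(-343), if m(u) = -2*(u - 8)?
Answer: 686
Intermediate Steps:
m(u) = 16 - 2*u (m(u) = -2*(-8 + u) = 16 - 2*u)
m(9)*(-343) = (16 - 2*9)*(-343) = (16 - 18)*(-343) = -2*(-343) = 686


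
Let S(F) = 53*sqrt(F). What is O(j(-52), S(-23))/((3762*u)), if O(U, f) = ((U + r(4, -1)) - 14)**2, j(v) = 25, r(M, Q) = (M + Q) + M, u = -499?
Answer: -18/104291 ≈ -0.00017259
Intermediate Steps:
r(M, Q) = Q + 2*M
O(U, f) = (-7 + U)**2 (O(U, f) = ((U + (-1 + 2*4)) - 14)**2 = ((U + (-1 + 8)) - 14)**2 = ((U + 7) - 14)**2 = ((7 + U) - 14)**2 = (-7 + U)**2)
O(j(-52), S(-23))/((3762*u)) = (-7 + 25)**2/((3762*(-499))) = 18**2/(-1877238) = 324*(-1/1877238) = -18/104291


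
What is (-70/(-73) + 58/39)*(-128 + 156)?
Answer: 194992/2847 ≈ 68.490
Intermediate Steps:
(-70/(-73) + 58/39)*(-128 + 156) = (-70*(-1/73) + 58*(1/39))*28 = (70/73 + 58/39)*28 = (6964/2847)*28 = 194992/2847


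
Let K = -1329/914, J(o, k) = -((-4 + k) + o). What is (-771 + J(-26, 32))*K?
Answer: 1027317/914 ≈ 1124.0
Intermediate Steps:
J(o, k) = 4 - k - o (J(o, k) = -(-4 + k + o) = 4 - k - o)
K = -1329/914 (K = -1329*1/914 = -1329/914 ≈ -1.4540)
(-771 + J(-26, 32))*K = (-771 + (4 - 1*32 - 1*(-26)))*(-1329/914) = (-771 + (4 - 32 + 26))*(-1329/914) = (-771 - 2)*(-1329/914) = -773*(-1329/914) = 1027317/914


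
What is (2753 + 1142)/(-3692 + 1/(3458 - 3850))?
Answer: -305368/289453 ≈ -1.0550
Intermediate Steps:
(2753 + 1142)/(-3692 + 1/(3458 - 3850)) = 3895/(-3692 + 1/(-392)) = 3895/(-3692 - 1/392) = 3895/(-1447265/392) = 3895*(-392/1447265) = -305368/289453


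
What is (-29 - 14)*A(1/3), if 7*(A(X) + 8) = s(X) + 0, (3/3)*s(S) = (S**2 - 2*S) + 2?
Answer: 21113/63 ≈ 335.13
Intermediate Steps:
s(S) = 2 + S**2 - 2*S (s(S) = (S**2 - 2*S) + 2 = 2 + S**2 - 2*S)
A(X) = -54/7 - 2*X/7 + X**2/7 (A(X) = -8 + ((2 + X**2 - 2*X) + 0)/7 = -8 + (2 + X**2 - 2*X)/7 = -8 + (2/7 - 2*X/7 + X**2/7) = -54/7 - 2*X/7 + X**2/7)
(-29 - 14)*A(1/3) = (-29 - 14)*(-54/7 - 2/7/3 + (1/3)**2/7) = -43*(-54/7 - 2/7*1/3 + (1/3)**2/7) = -43*(-54/7 - 2/21 + (1/7)*(1/9)) = -43*(-54/7 - 2/21 + 1/63) = -43*(-491/63) = 21113/63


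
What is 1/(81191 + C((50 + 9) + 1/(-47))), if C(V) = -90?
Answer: 1/81101 ≈ 1.2330e-5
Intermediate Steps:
1/(81191 + C((50 + 9) + 1/(-47))) = 1/(81191 - 90) = 1/81101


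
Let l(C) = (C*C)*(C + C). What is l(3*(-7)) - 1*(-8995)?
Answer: -9527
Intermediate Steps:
l(C) = 2*C³ (l(C) = C²*(2*C) = 2*C³)
l(3*(-7)) - 1*(-8995) = 2*(3*(-7))³ - 1*(-8995) = 2*(-21)³ + 8995 = 2*(-9261) + 8995 = -18522 + 8995 = -9527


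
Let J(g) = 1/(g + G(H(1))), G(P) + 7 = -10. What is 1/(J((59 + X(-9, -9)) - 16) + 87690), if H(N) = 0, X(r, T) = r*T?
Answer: 107/9382831 ≈ 1.1404e-5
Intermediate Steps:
X(r, T) = T*r
G(P) = -17 (G(P) = -7 - 10 = -17)
J(g) = 1/(-17 + g) (J(g) = 1/(g - 17) = 1/(-17 + g))
1/(J((59 + X(-9, -9)) - 16) + 87690) = 1/(1/(-17 + ((59 - 9*(-9)) - 16)) + 87690) = 1/(1/(-17 + ((59 + 81) - 16)) + 87690) = 1/(1/(-17 + (140 - 16)) + 87690) = 1/(1/(-17 + 124) + 87690) = 1/(1/107 + 87690) = 1/(9382831/107) = 107/9382831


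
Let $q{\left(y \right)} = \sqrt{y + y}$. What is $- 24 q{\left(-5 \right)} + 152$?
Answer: $152 - 24 i \sqrt{10} \approx 152.0 - 75.895 i$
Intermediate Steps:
$q{\left(y \right)} = \sqrt{2} \sqrt{y}$ ($q{\left(y \right)} = \sqrt{2 y} = \sqrt{2} \sqrt{y}$)
$- 24 q{\left(-5 \right)} + 152 = - 24 \sqrt{2} \sqrt{-5} + 152 = - 24 \sqrt{2} i \sqrt{5} + 152 = - 24 i \sqrt{10} + 152 = 152 - 24 i \sqrt{10}$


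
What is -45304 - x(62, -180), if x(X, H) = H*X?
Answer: -34144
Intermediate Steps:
-45304 - x(62, -180) = -45304 - (-180)*62 = -45304 - 1*(-11160) = -45304 + 11160 = -34144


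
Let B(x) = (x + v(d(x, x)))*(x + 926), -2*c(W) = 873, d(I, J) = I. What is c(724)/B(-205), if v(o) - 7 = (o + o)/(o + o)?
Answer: 873/284074 ≈ 0.0030731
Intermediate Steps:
v(o) = 8 (v(o) = 7 + (o + o)/(o + o) = 7 + (2*o)/((2*o)) = 7 + (2*o)*(1/(2*o)) = 7 + 1 = 8)
c(W) = -873/2 (c(W) = -½*873 = -873/2)
B(x) = (8 + x)*(926 + x) (B(x) = (x + 8)*(x + 926) = (8 + x)*(926 + x))
c(724)/B(-205) = -873/(2*(7408 + (-205)² + 934*(-205))) = -873/(2*(7408 + 42025 - 191470)) = -873/2/(-142037) = -873/2*(-1/142037) = 873/284074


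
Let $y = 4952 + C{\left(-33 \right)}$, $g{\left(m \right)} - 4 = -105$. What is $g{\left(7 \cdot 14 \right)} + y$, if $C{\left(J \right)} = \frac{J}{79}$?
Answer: $\frac{383196}{79} \approx 4850.6$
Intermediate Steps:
$C{\left(J \right)} = \frac{J}{79}$ ($C{\left(J \right)} = J \frac{1}{79} = \frac{J}{79}$)
$g{\left(m \right)} = -101$ ($g{\left(m \right)} = 4 - 105 = -101$)
$y = \frac{391175}{79}$ ($y = 4952 + \frac{1}{79} \left(-33\right) = 4952 - \frac{33}{79} = \frac{391175}{79} \approx 4951.6$)
$g{\left(7 \cdot 14 \right)} + y = -101 + \frac{391175}{79} = \frac{383196}{79}$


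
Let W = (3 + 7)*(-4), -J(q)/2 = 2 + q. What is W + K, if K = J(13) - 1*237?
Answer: -307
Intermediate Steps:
J(q) = -4 - 2*q (J(q) = -2*(2 + q) = -4 - 2*q)
K = -267 (K = (-4 - 2*13) - 1*237 = (-4 - 26) - 237 = -30 - 237 = -267)
W = -40 (W = 10*(-4) = -40)
W + K = -40 - 267 = -307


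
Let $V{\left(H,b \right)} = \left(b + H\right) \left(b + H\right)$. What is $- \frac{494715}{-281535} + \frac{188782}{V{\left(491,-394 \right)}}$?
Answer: $\frac{3853567587}{176597521} \approx 21.821$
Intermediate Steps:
$V{\left(H,b \right)} = \left(H + b\right)^{2}$ ($V{\left(H,b \right)} = \left(H + b\right) \left(H + b\right) = \left(H + b\right)^{2}$)
$- \frac{494715}{-281535} + \frac{188782}{V{\left(491,-394 \right)}} = - \frac{494715}{-281535} + \frac{188782}{\left(491 - 394\right)^{2}} = \left(-494715\right) \left(- \frac{1}{281535}\right) + \frac{188782}{97^{2}} = \frac{32981}{18769} + \frac{188782}{9409} = \frac{3853567587}{176597521}$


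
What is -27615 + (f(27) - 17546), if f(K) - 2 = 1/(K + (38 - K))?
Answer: -1716041/38 ≈ -45159.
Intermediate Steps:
f(K) = 77/38 (f(K) = 2 + 1/(K + (38 - K)) = 2 + 1/38 = 77/38)
-27615 + (f(27) - 17546) = -27615 + (77/38 - 17546) = -27615 - 666671/38 = -1716041/38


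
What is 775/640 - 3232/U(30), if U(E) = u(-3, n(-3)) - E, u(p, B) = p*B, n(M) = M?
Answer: 416951/2688 ≈ 155.12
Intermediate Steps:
u(p, B) = B*p
U(E) = 9 - E (U(E) = -3*(-3) - E = 9 - E)
775/640 - 3232/U(30) = 775/640 - 3232/(9 - 1*30) = 775*(1/640) - 3232/(9 - 30) = 155/128 - 3232/(-21) = 155/128 - 3232*(-1/21) = 155/128 + 3232/21 = 416951/2688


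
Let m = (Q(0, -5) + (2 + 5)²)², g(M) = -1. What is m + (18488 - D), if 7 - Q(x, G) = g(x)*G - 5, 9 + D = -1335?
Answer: 22968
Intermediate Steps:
D = -1344 (D = -9 - 1335 = -1344)
Q(x, G) = 12 + G (Q(x, G) = 7 - (-G - 5) = 7 - (-5 - G) = 7 + (5 + G) = 12 + G)
m = 3136 (m = ((12 - 5) + (2 + 5)²)² = (7 + 7²)² = (7 + 49)² = 56² = 3136)
m + (18488 - D) = 3136 + (18488 - 1*(-1344)) = 3136 + (18488 + 1344) = 3136 + 19832 = 22968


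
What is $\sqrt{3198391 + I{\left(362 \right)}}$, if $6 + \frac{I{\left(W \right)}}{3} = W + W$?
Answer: $\sqrt{3200545} \approx 1789.0$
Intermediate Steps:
$I{\left(W \right)} = -18 + 6 W$ ($I{\left(W \right)} = -18 + 3 \left(W + W\right) = -18 + 3 \cdot 2 W = -18 + 6 W$)
$\sqrt{3198391 + I{\left(362 \right)}} = \sqrt{3198391 + \left(-18 + 6 \cdot 362\right)} = \sqrt{3198391 + \left(-18 + 2172\right)} = \sqrt{3198391 + 2154} = \sqrt{3200545}$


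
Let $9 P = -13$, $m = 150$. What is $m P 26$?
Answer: $- \frac{16900}{3} \approx -5633.3$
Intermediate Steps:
$P = - \frac{13}{9}$ ($P = \frac{1}{9} \left(-13\right) = - \frac{13}{9} \approx -1.4444$)
$m P 26 = 150 \left(- \frac{13}{9}\right) 26 = \left(- \frac{650}{3}\right) 26 = - \frac{16900}{3}$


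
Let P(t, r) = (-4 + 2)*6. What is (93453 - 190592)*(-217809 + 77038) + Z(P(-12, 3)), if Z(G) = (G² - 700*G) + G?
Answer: 13674362701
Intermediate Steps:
P(t, r) = -12 (P(t, r) = -2*6 = -12)
Z(G) = G² - 699*G
(93453 - 190592)*(-217809 + 77038) + Z(P(-12, 3)) = (93453 - 190592)*(-217809 + 77038) - 12*(-699 - 12) = -97139*(-140771) - 12*(-711) = 13674354169 + 8532 = 13674362701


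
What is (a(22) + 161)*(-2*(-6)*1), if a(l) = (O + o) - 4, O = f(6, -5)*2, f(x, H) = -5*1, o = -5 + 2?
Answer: 1728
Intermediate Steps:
o = -3
f(x, H) = -5
O = -10 (O = -5*2 = -10)
a(l) = -17 (a(l) = (-10 - 3) - 4 = -13 - 4 = -17)
(a(22) + 161)*(-2*(-6)*1) = (-17 + 161)*(-2*(-6)*1) = 144*(12*1) = 144*12 = 1728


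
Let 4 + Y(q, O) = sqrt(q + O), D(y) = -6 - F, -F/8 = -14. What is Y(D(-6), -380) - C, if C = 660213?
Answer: -660217 + I*sqrt(498) ≈ -6.6022e+5 + 22.316*I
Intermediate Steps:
F = 112 (F = -8*(-14) = 112)
D(y) = -118 (D(y) = -6 - 1*112 = -6 - 112 = -118)
Y(q, O) = -4 + sqrt(O + q) (Y(q, O) = -4 + sqrt(q + O) = -4 + sqrt(O + q))
Y(D(-6), -380) - C = (-4 + sqrt(-380 - 118)) - 1*660213 = (-4 + sqrt(-498)) - 660213 = (-4 + I*sqrt(498)) - 660213 = -660217 + I*sqrt(498)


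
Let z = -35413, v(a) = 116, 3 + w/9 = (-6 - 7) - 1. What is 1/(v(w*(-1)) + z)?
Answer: -1/35297 ≈ -2.8331e-5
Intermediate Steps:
w = -153 (w = -27 + 9*((-6 - 7) - 1) = -27 + 9*(-13 - 1) = -27 + 9*(-14) = -27 - 126 = -153)
1/(v(w*(-1)) + z) = 1/(116 - 35413) = 1/(-35297) = -1/35297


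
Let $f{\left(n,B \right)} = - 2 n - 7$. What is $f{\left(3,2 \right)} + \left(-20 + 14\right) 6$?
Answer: $-49$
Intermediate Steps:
$f{\left(n,B \right)} = -7 - 2 n$
$f{\left(3,2 \right)} + \left(-20 + 14\right) 6 = \left(-7 - 6\right) + \left(-20 + 14\right) 6 = \left(-7 - 6\right) - 36 = -13 - 36 = -49$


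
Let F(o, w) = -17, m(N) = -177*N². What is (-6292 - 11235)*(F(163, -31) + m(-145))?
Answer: 65225713934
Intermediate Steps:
(-6292 - 11235)*(F(163, -31) + m(-145)) = (-6292 - 11235)*(-17 - 177*(-145)²) = -17527*(-17 - 177*21025) = -17527*(-17 - 3721425) = -17527*(-3721442) = 65225713934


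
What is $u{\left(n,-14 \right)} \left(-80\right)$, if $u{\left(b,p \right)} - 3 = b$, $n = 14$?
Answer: $-1360$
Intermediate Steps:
$u{\left(b,p \right)} = 3 + b$
$u{\left(n,-14 \right)} \left(-80\right) = \left(3 + 14\right) \left(-80\right) = 17 \left(-80\right) = -1360$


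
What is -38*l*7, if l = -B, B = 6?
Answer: 1596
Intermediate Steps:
l = -6 (l = -1*6 = -6)
-38*l*7 = -38*(-6)*7 = 228*7 = 1596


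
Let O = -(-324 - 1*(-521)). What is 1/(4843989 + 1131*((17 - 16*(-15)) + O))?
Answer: 1/4911849 ≈ 2.0359e-7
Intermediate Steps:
O = -197 (O = -(-324 + 521) = -1*197 = -197)
1/(4843989 + 1131*((17 - 16*(-15)) + O)) = 1/(4843989 + 1131*((17 - 16*(-15)) - 197)) = 1/(4843989 + 1131*((17 + 240) - 197)) = 1/(4843989 + 1131*(257 - 197)) = 1/(4843989 + 1131*60) = 1/(4843989 + 67860) = 1/4911849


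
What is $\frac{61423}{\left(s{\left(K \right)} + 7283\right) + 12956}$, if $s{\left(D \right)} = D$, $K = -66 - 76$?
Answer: $\frac{61423}{20097} \approx 3.0563$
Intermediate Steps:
$K = -142$ ($K = -66 - 76 = -142$)
$\frac{61423}{\left(s{\left(K \right)} + 7283\right) + 12956} = \frac{61423}{\left(-142 + 7283\right) + 12956} = \frac{61423}{7141 + 12956} = \frac{61423}{20097}$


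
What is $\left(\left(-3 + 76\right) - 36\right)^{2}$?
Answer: $1369$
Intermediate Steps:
$\left(\left(-3 + 76\right) - 36\right)^{2} = \left(73 - 36\right)^{2} = 37^{2} = 1369$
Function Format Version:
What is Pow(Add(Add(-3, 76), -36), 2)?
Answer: 1369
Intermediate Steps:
Pow(Add(Add(-3, 76), -36), 2) = Pow(Add(73, -36), 2) = Pow(37, 2) = 1369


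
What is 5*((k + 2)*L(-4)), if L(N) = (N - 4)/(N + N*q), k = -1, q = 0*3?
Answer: 10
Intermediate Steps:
q = 0
L(N) = (-4 + N)/N (L(N) = (N - 4)/(N + N*0) = (-4 + N)/(N + 0) = (-4 + N)/N)
5*((k + 2)*L(-4)) = 5*((-1 + 2)*((-4 - 4)/(-4))) = 5*(1*(-¼*(-8))) = 5*(1*2) = 5*2 = 10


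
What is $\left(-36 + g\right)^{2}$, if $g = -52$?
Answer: $7744$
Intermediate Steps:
$\left(-36 + g\right)^{2} = \left(-36 - 52\right)^{2} = \left(-88\right)^{2} = 7744$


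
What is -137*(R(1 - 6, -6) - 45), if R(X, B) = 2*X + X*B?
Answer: 3425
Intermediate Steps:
R(X, B) = 2*X + B*X
-137*(R(1 - 6, -6) - 45) = -137*((1 - 6)*(2 - 6) - 45) = -137*(-5*(-4) - 45) = -137*(20 - 45) = -137*(-25) = 3425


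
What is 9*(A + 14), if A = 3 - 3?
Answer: 126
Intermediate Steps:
A = 0
9*(A + 14) = 9*(0 + 14) = 9*14 = 126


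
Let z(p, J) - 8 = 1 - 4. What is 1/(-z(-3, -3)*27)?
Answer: -1/135 ≈ -0.0074074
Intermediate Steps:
z(p, J) = 5 (z(p, J) = 8 + (1 - 4) = 8 - 3 = 5)
1/(-z(-3, -3)*27) = 1/(-1*5*27) = 1/(-5*27) = 1/(-135) = -1/135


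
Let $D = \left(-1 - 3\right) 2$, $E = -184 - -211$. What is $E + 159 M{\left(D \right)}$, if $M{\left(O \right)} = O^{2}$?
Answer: $10203$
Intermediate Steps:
$E = 27$ ($E = -184 + 211 = 27$)
$D = -8$ ($D = \left(-4\right) 2 = -8$)
$E + 159 M{\left(D \right)} = 27 + 159 \left(-8\right)^{2} = 27 + 159 \cdot 64 = 27 + 10176 = 10203$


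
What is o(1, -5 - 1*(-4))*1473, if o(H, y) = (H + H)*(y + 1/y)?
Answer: -5892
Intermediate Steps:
o(H, y) = 2*H*(y + 1/y) (o(H, y) = (2*H)*(y + 1/y) = 2*H*(y + 1/y))
o(1, -5 - 1*(-4))*1473 = (2*1*(1 + (-5 - 1*(-4))²)/(-5 - 1*(-4)))*1473 = (2*1*(1 + (-5 + 4)²)/(-5 + 4))*1473 = (2*1*(1 + (-1)²)/(-1))*1473 = (2*1*(-1)*(1 + 1))*1473 = (2*1*(-1)*2)*1473 = -4*1473 = -5892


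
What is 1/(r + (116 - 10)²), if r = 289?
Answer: 1/11525 ≈ 8.6768e-5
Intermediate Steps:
1/(r + (116 - 10)²) = 1/(289 + (116 - 10)²) = 1/(289 + 106²) = 1/(289 + 11236) = 1/11525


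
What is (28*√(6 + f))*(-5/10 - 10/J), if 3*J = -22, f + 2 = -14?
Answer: 266*I*√10/11 ≈ 76.47*I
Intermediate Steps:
f = -16 (f = -2 - 14 = -16)
J = -22/3 (J = (⅓)*(-22) = -22/3 ≈ -7.3333)
(28*√(6 + f))*(-5/10 - 10/J) = (28*√(6 - 16))*(-5/10 - 10/(-22/3)) = (28*√(-10))*(-5*⅒ - 10*(-3/22)) = (28*(I*√10))*(-½ + 15/11) = (28*I*√10)*(19/22) = 266*I*√10/11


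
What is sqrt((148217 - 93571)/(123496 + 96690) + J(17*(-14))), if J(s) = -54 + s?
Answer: I*sqrt(446429589)/1237 ≈ 17.081*I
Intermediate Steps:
sqrt((148217 - 93571)/(123496 + 96690) + J(17*(-14))) = sqrt((148217 - 93571)/(123496 + 96690) + (-54 + 17*(-14))) = sqrt(54646/220186 + (-54 - 238)) = sqrt(54646*(1/220186) - 292) = sqrt(307/1237 - 292) = sqrt(-360897/1237) = I*sqrt(446429589)/1237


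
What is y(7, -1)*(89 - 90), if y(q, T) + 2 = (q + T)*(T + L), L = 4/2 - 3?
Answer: 14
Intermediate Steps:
L = -1 (L = 4*(1/2) - 3 = 2 - 3 = -1)
y(q, T) = -2 + (-1 + T)*(T + q) (y(q, T) = -2 + (q + T)*(T - 1) = -2 + (T + q)*(-1 + T) = -2 + (-1 + T)*(T + q))
y(7, -1)*(89 - 90) = (-2 + (-1)**2 - 1*(-1) - 1*7 - 1*7)*(89 - 90) = (-2 + 1 + 1 - 7 - 7)*(-1) = -14*(-1) = 14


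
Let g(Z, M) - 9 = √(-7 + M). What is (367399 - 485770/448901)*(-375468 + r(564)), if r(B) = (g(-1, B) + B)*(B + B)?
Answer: 44674303593260604/448901 + 186035730198312*√557/448901 ≈ 1.0930e+11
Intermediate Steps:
g(Z, M) = 9 + √(-7 + M)
r(B) = 2*B*(9 + B + √(-7 + B)) (r(B) = ((9 + √(-7 + B)) + B)*(B + B) = (9 + B + √(-7 + B))*(2*B) = 2*B*(9 + B + √(-7 + B)))
(367399 - 485770/448901)*(-375468 + r(564)) = (367399 - 485770/448901)*(-375468 + 2*564*(9 + 564 + √(-7 + 564))) = (367399 - 485770*1/448901)*(-375468 + 2*564*(9 + 564 + √557)) = (367399 - 485770/448901)*(-375468 + 2*564*(573 + √557)) = 164925292729*(-375468 + (646344 + 1128*√557))/448901 = 164925292729*(270876 + 1128*√557)/448901 = 44674303593260604/448901 + 186035730198312*√557/448901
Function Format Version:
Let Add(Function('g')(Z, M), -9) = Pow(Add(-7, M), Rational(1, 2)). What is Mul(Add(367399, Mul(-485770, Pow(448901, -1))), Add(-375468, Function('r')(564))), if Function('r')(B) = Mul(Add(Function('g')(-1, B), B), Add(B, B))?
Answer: Add(Rational(44674303593260604, 448901), Mul(Rational(186035730198312, 448901), Pow(557, Rational(1, 2)))) ≈ 1.0930e+11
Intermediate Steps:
Function('g')(Z, M) = Add(9, Pow(Add(-7, M), Rational(1, 2)))
Function('r')(B) = Mul(2, B, Add(9, B, Pow(Add(-7, B), Rational(1, 2)))) (Function('r')(B) = Mul(Add(Add(9, Pow(Add(-7, B), Rational(1, 2))), B), Add(B, B)) = Mul(Add(9, B, Pow(Add(-7, B), Rational(1, 2))), Mul(2, B)) = Mul(2, B, Add(9, B, Pow(Add(-7, B), Rational(1, 2)))))
Mul(Add(367399, Mul(-485770, Pow(448901, -1))), Add(-375468, Function('r')(564))) = Mul(Add(367399, Mul(-485770, Pow(448901, -1))), Add(-375468, Mul(2, 564, Add(9, 564, Pow(Add(-7, 564), Rational(1, 2)))))) = Mul(Add(367399, Mul(-485770, Rational(1, 448901))), Add(-375468, Mul(2, 564, Add(9, 564, Pow(557, Rational(1, 2)))))) = Mul(Add(367399, Rational(-485770, 448901)), Add(-375468, Mul(2, 564, Add(573, Pow(557, Rational(1, 2)))))) = Mul(Rational(164925292729, 448901), Add(-375468, Add(646344, Mul(1128, Pow(557, Rational(1, 2)))))) = Mul(Rational(164925292729, 448901), Add(270876, Mul(1128, Pow(557, Rational(1, 2))))) = Add(Rational(44674303593260604, 448901), Mul(Rational(186035730198312, 448901), Pow(557, Rational(1, 2))))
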